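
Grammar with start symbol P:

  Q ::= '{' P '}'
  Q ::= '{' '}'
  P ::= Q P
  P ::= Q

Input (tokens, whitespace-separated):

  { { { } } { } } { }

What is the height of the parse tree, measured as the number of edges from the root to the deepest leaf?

[P [Q { [P [Q { [P [Q { }]] }] [P [Q { }]]] }] [P [Q { }]]]

6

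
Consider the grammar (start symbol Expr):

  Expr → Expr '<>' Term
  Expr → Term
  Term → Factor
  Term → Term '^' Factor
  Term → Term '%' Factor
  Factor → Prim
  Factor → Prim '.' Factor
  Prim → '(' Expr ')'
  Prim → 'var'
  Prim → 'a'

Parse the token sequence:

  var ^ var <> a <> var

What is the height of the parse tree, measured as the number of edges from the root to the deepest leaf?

[Expr [Expr [Expr [Term [Term [Factor [Prim var]]] ^ [Factor [Prim var]]]] <> [Term [Factor [Prim a]]]] <> [Term [Factor [Prim var]]]]

7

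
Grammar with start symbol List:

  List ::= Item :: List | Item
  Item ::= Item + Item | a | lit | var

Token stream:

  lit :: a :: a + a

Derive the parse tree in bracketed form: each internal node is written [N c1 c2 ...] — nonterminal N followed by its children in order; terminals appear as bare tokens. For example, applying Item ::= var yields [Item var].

[List [Item lit] :: [List [Item a] :: [List [Item [Item a] + [Item a]]]]]

List
Item :: List
lit :: List
lit :: Item :: List
lit :: a :: List
lit :: a :: Item
lit :: a :: Item + Item
lit :: a :: a + Item
lit :: a :: a + a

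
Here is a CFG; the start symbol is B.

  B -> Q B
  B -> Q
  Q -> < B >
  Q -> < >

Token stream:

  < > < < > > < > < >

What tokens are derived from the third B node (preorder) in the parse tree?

< >

[B [Q < >] [B [Q < [B [Q < >]] >] [B [Q < >] [B [Q < >]]]]]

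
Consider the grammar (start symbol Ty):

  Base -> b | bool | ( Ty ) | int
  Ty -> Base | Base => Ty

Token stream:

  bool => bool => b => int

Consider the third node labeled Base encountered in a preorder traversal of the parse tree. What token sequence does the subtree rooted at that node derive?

b

[Ty [Base bool] => [Ty [Base bool] => [Ty [Base b] => [Ty [Base int]]]]]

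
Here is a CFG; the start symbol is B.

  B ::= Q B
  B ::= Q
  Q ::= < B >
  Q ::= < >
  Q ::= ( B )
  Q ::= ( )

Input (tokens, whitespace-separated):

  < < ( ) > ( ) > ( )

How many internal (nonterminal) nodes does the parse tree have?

10

[B [Q < [B [Q < [B [Q ( )]] >] [B [Q ( )]]] >] [B [Q ( )]]]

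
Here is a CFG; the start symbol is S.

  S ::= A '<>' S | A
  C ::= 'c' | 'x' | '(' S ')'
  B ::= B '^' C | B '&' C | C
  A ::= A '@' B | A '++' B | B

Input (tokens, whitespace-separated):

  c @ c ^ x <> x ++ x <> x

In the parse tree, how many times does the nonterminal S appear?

3

[S [A [A [B [C c]]] @ [B [B [C c]] ^ [C x]]] <> [S [A [A [B [C x]]] ++ [B [C x]]] <> [S [A [B [C x]]]]]]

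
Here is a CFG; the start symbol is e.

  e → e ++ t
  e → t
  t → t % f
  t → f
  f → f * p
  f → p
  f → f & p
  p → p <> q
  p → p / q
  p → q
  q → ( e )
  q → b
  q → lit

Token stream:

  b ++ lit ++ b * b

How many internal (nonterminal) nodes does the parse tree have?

18

[e [e [e [t [f [p [q b]]]]] ++ [t [f [p [q lit]]]]] ++ [t [f [f [p [q b]]] * [p [q b]]]]]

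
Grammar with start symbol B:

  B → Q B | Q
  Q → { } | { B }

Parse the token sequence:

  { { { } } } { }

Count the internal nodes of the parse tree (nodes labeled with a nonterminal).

8

[B [Q { [B [Q { [B [Q { }]] }]] }] [B [Q { }]]]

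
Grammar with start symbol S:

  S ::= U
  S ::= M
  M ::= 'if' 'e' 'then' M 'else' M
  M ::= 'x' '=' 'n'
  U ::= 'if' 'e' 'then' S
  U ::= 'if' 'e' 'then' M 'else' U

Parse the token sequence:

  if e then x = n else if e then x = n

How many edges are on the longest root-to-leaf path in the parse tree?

[S [U if e then [M x = n] else [U if e then [S [M x = n]]]]]

5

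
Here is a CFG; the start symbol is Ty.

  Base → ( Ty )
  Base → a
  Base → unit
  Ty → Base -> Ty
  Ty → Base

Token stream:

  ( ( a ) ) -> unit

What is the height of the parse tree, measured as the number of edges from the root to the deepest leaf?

[Ty [Base ( [Ty [Base ( [Ty [Base a]] )]] )] -> [Ty [Base unit]]]

6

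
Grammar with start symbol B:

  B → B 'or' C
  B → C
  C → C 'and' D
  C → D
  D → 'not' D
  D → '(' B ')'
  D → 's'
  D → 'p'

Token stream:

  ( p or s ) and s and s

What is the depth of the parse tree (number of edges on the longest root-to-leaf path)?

9

[B [C [C [C [D ( [B [B [C [D p]]] or [C [D s]]] )]] and [D s]] and [D s]]]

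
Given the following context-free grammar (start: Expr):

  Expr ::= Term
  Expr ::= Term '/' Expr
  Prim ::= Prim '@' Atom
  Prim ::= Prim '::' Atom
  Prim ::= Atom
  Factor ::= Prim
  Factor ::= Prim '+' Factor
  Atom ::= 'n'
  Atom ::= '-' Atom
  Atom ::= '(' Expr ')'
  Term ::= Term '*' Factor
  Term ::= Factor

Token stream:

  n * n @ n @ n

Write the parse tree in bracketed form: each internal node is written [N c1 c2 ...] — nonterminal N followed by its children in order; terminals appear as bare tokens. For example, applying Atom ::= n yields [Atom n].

Expr
Term
Term * Factor
Factor * Factor
Prim * Factor
Atom * Factor
n * Factor
n * Prim
n * Prim @ Atom
n * Prim @ Atom @ Atom
n * Atom @ Atom @ Atom
n * n @ Atom @ Atom
n * n @ n @ Atom
n * n @ n @ n

[Expr [Term [Term [Factor [Prim [Atom n]]]] * [Factor [Prim [Prim [Prim [Atom n]] @ [Atom n]] @ [Atom n]]]]]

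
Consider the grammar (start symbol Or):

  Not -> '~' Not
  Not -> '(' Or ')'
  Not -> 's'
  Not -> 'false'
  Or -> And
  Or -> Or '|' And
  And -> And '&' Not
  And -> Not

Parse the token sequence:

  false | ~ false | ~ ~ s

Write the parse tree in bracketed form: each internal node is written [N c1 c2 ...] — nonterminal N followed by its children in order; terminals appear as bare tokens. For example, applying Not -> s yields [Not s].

[Or [Or [Or [And [Not false]]] | [And [Not ~ [Not false]]]] | [And [Not ~ [Not ~ [Not s]]]]]

Or
Or | And
Or | And | And
And | And | And
Not | And | And
false | And | And
false | Not | And
false | ~ Not | And
false | ~ false | And
false | ~ false | Not
false | ~ false | ~ Not
false | ~ false | ~ ~ Not
false | ~ false | ~ ~ s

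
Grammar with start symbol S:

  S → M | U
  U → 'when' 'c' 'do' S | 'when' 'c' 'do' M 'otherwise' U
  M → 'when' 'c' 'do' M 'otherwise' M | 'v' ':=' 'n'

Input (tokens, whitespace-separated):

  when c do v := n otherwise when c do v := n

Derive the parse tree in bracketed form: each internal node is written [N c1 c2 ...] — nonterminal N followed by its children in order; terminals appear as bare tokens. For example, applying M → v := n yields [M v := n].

S
U
when c do M otherwise U
when c do v := n otherwise U
when c do v := n otherwise when c do S
when c do v := n otherwise when c do M
when c do v := n otherwise when c do v := n

[S [U when c do [M v := n] otherwise [U when c do [S [M v := n]]]]]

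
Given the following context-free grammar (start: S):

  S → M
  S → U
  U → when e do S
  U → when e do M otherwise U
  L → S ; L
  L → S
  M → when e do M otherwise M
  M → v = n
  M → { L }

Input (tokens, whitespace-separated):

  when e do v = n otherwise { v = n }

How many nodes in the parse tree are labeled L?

[S [M when e do [M v = n] otherwise [M { [L [S [M v = n]]] }]]]

1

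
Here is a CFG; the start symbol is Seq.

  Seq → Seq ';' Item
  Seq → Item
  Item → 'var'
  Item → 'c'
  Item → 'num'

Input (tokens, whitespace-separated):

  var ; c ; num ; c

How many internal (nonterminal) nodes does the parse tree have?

[Seq [Seq [Seq [Seq [Item var]] ; [Item c]] ; [Item num]] ; [Item c]]

8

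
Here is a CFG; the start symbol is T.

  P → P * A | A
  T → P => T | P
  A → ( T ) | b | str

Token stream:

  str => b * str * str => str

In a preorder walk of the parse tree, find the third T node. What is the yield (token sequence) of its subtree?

[T [P [A str]] => [T [P [P [P [A b]] * [A str]] * [A str]] => [T [P [A str]]]]]

str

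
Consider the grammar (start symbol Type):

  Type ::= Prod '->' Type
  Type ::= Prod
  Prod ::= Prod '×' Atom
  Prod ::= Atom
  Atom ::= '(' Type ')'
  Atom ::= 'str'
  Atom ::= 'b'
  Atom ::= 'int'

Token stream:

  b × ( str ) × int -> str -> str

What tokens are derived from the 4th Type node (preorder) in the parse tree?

str

[Type [Prod [Prod [Prod [Atom b]] × [Atom ( [Type [Prod [Atom str]]] )]] × [Atom int]] -> [Type [Prod [Atom str]] -> [Type [Prod [Atom str]]]]]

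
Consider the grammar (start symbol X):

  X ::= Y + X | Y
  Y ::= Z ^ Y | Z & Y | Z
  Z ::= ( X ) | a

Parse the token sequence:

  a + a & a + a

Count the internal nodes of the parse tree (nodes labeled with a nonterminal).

[X [Y [Z a]] + [X [Y [Z a] & [Y [Z a]]] + [X [Y [Z a]]]]]

11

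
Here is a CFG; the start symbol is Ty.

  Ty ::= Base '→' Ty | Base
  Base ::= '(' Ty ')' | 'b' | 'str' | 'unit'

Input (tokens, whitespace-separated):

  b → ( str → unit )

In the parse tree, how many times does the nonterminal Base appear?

4

[Ty [Base b] → [Ty [Base ( [Ty [Base str] → [Ty [Base unit]]] )]]]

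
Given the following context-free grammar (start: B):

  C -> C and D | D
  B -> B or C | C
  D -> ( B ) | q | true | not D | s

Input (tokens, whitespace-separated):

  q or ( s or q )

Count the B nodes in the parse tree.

[B [B [C [D q]]] or [C [D ( [B [B [C [D s]]] or [C [D q]]] )]]]

4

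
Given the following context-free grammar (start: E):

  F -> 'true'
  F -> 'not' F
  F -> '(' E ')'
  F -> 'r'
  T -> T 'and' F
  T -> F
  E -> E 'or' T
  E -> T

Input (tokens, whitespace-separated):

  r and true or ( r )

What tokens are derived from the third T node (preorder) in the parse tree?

[E [E [T [T [F r]] and [F true]]] or [T [F ( [E [T [F r]]] )]]]

( r )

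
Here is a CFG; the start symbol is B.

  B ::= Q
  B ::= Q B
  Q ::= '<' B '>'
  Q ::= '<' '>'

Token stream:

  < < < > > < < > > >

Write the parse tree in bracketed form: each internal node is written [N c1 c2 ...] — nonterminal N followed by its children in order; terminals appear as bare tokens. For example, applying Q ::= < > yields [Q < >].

B
Q
< B >
< Q B >
< < B > B >
< < Q > B >
< < < > > B >
< < < > > Q >
< < < > > < B > >
< < < > > < Q > >
< < < > > < < > > >

[B [Q < [B [Q < [B [Q < >]] >] [B [Q < [B [Q < >]] >]]] >]]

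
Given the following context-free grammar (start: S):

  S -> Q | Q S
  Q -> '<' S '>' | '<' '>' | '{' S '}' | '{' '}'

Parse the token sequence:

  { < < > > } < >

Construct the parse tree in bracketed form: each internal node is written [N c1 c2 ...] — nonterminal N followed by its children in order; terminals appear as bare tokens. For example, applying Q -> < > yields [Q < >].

S
Q S
{ S } S
{ Q } S
{ < S > } S
{ < Q > } S
{ < < > > } S
{ < < > > } Q
{ < < > > } < >

[S [Q { [S [Q < [S [Q < >]] >]] }] [S [Q < >]]]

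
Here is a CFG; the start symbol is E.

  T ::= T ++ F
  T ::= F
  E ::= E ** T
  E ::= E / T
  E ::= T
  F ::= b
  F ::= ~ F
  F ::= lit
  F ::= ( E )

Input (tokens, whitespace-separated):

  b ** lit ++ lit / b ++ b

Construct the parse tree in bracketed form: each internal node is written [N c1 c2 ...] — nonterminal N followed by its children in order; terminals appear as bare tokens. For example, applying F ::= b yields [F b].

E
E / T
E ** T / T
T ** T / T
F ** T / T
b ** T / T
b ** T ++ F / T
b ** F ++ F / T
b ** lit ++ F / T
b ** lit ++ lit / T
b ** lit ++ lit / T ++ F
b ** lit ++ lit / F ++ F
b ** lit ++ lit / b ++ F
b ** lit ++ lit / b ++ b

[E [E [E [T [F b]]] ** [T [T [F lit]] ++ [F lit]]] / [T [T [F b]] ++ [F b]]]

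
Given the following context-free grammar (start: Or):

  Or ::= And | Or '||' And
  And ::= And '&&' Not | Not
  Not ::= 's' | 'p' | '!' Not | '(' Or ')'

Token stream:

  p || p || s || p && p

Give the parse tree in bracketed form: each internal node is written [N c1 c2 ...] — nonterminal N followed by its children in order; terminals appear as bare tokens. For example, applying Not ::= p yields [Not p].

[Or [Or [Or [Or [And [Not p]]] || [And [Not p]]] || [And [Not s]]] || [And [And [Not p]] && [Not p]]]

Or
Or || And
Or || And || And
Or || And || And || And
And || And || And || And
Not || And || And || And
p || And || And || And
p || Not || And || And
p || p || And || And
p || p || Not || And
p || p || s || And
p || p || s || And && Not
p || p || s || Not && Not
p || p || s || p && Not
p || p || s || p && p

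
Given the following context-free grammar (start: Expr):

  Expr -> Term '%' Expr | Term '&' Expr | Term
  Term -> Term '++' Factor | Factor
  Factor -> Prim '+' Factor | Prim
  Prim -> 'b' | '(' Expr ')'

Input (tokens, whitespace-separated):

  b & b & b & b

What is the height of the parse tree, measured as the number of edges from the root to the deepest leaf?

[Expr [Term [Factor [Prim b]]] & [Expr [Term [Factor [Prim b]]] & [Expr [Term [Factor [Prim b]]] & [Expr [Term [Factor [Prim b]]]]]]]

7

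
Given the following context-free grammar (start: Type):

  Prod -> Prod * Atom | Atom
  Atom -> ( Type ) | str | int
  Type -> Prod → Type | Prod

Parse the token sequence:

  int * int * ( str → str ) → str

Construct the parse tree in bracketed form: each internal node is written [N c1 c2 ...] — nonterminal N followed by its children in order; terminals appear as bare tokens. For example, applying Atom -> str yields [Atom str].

Type
Prod → Type
Prod * Atom → Type
Prod * Atom * Atom → Type
Atom * Atom * Atom → Type
int * Atom * Atom → Type
int * int * Atom → Type
int * int * ( Type ) → Type
int * int * ( Prod → Type ) → Type
int * int * ( Atom → Type ) → Type
int * int * ( str → Type ) → Type
int * int * ( str → Prod ) → Type
int * int * ( str → Atom ) → Type
int * int * ( str → str ) → Type
int * int * ( str → str ) → Prod
int * int * ( str → str ) → Atom
int * int * ( str → str ) → str

[Type [Prod [Prod [Prod [Atom int]] * [Atom int]] * [Atom ( [Type [Prod [Atom str]] → [Type [Prod [Atom str]]]] )]] → [Type [Prod [Atom str]]]]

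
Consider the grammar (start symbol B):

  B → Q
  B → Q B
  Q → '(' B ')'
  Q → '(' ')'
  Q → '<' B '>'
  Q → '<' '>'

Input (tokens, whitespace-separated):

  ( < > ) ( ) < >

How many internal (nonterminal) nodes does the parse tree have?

[B [Q ( [B [Q < >]] )] [B [Q ( )] [B [Q < >]]]]

8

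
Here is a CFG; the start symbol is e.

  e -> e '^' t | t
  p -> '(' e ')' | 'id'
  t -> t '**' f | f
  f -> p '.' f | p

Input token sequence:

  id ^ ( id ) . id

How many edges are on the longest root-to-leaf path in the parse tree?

[e [e [t [f [p id]]]] ^ [t [f [p ( [e [t [f [p id]]]] )] . [f [p id]]]]]

8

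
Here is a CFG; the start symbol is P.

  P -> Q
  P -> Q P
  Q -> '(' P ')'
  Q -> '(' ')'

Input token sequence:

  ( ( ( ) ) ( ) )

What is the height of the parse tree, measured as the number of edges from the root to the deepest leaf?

[P [Q ( [P [Q ( [P [Q ( )]] )] [P [Q ( )]]] )]]

6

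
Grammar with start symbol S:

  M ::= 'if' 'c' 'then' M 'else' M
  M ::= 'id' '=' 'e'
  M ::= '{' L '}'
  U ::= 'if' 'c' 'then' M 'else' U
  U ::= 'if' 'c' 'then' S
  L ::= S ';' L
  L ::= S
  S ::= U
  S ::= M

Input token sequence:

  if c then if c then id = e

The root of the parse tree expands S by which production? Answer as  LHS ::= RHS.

S ::= U

[S [U if c then [S [U if c then [S [M id = e]]]]]]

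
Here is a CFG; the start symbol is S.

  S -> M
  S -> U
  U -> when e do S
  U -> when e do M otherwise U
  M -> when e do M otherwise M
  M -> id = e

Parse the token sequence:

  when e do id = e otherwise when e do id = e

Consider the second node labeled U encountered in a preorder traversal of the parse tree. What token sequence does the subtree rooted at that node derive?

[S [U when e do [M id = e] otherwise [U when e do [S [M id = e]]]]]

when e do id = e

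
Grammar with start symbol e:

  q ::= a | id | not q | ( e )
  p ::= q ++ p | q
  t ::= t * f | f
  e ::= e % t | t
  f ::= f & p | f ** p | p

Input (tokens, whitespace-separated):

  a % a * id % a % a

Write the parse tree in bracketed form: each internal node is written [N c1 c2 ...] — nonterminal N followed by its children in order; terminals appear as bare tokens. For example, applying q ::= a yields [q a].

[e [e [e [e [t [f [p [q a]]]]] % [t [t [f [p [q a]]]] * [f [p [q id]]]]] % [t [f [p [q a]]]]] % [t [f [p [q a]]]]]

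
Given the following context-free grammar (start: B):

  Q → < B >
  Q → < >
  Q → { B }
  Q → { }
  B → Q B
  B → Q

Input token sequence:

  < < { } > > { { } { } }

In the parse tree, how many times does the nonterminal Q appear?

6

[B [Q < [B [Q < [B [Q { }]] >]] >] [B [Q { [B [Q { }] [B [Q { }]]] }]]]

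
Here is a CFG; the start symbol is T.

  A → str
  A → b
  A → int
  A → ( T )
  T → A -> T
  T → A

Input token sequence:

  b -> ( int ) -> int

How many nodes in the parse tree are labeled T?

[T [A b] -> [T [A ( [T [A int]] )] -> [T [A int]]]]

4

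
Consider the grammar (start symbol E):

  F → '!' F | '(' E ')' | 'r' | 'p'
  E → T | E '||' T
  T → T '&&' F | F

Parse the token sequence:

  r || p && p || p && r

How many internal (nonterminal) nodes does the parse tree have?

[E [E [E [T [F r]]] || [T [T [F p]] && [F p]]] || [T [T [F p]] && [F r]]]

13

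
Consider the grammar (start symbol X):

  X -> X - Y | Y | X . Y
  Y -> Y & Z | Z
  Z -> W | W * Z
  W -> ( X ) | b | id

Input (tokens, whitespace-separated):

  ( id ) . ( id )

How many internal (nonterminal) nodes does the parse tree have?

[X [X [Y [Z [W ( [X [Y [Z [W id]]]] )]]]] . [Y [Z [W ( [X [Y [Z [W id]]]] )]]]]

16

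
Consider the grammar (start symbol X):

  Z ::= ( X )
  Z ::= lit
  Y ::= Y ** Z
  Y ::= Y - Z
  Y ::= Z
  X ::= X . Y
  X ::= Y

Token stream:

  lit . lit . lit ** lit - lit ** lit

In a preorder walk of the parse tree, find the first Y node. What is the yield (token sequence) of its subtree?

lit

[X [X [X [Y [Z lit]]] . [Y [Z lit]]] . [Y [Y [Y [Y [Z lit]] ** [Z lit]] - [Z lit]] ** [Z lit]]]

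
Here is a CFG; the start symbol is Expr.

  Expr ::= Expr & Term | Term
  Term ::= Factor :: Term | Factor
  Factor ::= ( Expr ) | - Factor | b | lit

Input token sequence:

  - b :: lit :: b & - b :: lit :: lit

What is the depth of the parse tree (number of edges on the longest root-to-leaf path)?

[Expr [Expr [Term [Factor - [Factor b]] :: [Term [Factor lit] :: [Term [Factor b]]]]] & [Term [Factor - [Factor b]] :: [Term [Factor lit] :: [Term [Factor lit]]]]]

6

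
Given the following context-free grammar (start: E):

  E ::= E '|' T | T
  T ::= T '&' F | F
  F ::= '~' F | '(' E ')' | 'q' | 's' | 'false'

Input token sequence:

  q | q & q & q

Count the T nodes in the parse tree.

4

[E [E [T [F q]]] | [T [T [T [F q]] & [F q]] & [F q]]]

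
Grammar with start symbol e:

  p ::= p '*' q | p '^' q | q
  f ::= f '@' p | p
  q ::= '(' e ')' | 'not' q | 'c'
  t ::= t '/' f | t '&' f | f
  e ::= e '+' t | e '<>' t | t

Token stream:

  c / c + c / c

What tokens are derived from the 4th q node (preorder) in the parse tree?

c

[e [e [t [t [f [p [q c]]]] / [f [p [q c]]]]] + [t [t [f [p [q c]]]] / [f [p [q c]]]]]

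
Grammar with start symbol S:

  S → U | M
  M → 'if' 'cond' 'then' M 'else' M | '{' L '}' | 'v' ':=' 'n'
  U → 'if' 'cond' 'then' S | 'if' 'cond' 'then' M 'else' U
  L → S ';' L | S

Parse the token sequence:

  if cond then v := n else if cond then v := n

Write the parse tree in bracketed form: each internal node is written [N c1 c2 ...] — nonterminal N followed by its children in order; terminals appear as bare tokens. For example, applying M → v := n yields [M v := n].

S
U
if cond then M else U
if cond then v := n else U
if cond then v := n else if cond then S
if cond then v := n else if cond then M
if cond then v := n else if cond then v := n

[S [U if cond then [M v := n] else [U if cond then [S [M v := n]]]]]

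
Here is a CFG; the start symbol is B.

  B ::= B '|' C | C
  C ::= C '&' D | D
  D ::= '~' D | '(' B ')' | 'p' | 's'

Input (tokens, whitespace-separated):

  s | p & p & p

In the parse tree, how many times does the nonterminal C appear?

4

[B [B [C [D s]]] | [C [C [C [D p]] & [D p]] & [D p]]]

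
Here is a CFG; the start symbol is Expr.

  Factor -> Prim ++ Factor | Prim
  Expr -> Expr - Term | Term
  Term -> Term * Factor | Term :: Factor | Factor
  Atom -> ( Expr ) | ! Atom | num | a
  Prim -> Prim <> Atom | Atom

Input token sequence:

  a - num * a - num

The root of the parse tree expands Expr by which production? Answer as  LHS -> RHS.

[Expr [Expr [Expr [Term [Factor [Prim [Atom a]]]]] - [Term [Term [Factor [Prim [Atom num]]]] * [Factor [Prim [Atom a]]]]] - [Term [Factor [Prim [Atom num]]]]]

Expr -> Expr - Term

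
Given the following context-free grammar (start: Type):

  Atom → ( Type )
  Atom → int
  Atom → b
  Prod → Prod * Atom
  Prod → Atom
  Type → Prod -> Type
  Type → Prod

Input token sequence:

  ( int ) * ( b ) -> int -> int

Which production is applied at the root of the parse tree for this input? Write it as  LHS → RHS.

[Type [Prod [Prod [Atom ( [Type [Prod [Atom int]]] )]] * [Atom ( [Type [Prod [Atom b]]] )]] -> [Type [Prod [Atom int]] -> [Type [Prod [Atom int]]]]]

Type → Prod -> Type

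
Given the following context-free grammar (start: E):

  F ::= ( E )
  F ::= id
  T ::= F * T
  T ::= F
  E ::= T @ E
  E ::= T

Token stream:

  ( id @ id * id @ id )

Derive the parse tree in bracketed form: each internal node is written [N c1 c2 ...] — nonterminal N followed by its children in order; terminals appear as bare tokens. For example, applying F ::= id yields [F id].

E
T
F
( E )
( T @ E )
( F @ E )
( id @ E )
( id @ T @ E )
( id @ F * T @ E )
( id @ id * T @ E )
( id @ id * F @ E )
( id @ id * id @ E )
( id @ id * id @ T )
( id @ id * id @ F )
( id @ id * id @ id )

[E [T [F ( [E [T [F id]] @ [E [T [F id] * [T [F id]]] @ [E [T [F id]]]]] )]]]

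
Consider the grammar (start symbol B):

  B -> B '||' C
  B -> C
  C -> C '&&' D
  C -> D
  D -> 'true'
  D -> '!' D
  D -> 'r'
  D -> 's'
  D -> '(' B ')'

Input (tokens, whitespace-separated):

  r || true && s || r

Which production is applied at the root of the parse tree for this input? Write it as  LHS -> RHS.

B -> B '||' C

[B [B [B [C [D r]]] || [C [C [D true]] && [D s]]] || [C [D r]]]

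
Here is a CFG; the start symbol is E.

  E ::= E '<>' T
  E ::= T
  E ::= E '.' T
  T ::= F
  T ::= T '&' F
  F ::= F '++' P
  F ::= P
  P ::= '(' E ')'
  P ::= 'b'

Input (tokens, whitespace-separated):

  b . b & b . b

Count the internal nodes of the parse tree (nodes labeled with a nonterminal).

[E [E [E [T [F [P b]]]] . [T [T [F [P b]]] & [F [P b]]]] . [T [F [P b]]]]

15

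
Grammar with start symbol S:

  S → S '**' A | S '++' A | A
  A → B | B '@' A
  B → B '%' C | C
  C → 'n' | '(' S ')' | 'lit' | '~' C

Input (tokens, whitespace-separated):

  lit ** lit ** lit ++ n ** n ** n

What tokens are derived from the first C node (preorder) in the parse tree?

lit

[S [S [S [S [S [S [A [B [C lit]]]] ** [A [B [C lit]]]] ** [A [B [C lit]]]] ++ [A [B [C n]]]] ** [A [B [C n]]]] ** [A [B [C n]]]]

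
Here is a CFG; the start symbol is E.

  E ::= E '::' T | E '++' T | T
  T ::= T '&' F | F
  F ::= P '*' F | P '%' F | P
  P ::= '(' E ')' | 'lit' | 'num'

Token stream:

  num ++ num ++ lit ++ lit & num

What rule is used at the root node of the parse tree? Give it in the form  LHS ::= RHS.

E ::= E '++' T

[E [E [E [E [T [F [P num]]]] ++ [T [F [P num]]]] ++ [T [F [P lit]]]] ++ [T [T [F [P lit]]] & [F [P num]]]]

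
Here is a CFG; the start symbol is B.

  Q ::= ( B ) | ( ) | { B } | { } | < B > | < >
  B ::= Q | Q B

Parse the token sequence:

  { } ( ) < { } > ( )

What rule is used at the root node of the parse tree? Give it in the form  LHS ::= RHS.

[B [Q { }] [B [Q ( )] [B [Q < [B [Q { }]] >] [B [Q ( )]]]]]

B ::= Q B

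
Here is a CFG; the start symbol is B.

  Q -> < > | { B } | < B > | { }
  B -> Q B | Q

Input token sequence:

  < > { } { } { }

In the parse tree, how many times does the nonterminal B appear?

4

[B [Q < >] [B [Q { }] [B [Q { }] [B [Q { }]]]]]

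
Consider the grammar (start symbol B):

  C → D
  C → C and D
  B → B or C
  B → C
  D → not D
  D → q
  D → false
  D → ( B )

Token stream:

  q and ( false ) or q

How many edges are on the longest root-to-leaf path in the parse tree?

[B [B [C [C [D q]] and [D ( [B [C [D false]]] )]]] or [C [D q]]]

7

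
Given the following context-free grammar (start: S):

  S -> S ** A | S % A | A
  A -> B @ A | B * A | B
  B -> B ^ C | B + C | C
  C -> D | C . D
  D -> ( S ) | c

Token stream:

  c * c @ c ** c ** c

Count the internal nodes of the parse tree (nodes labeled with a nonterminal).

[S [S [S [A [B [C [D c]]] * [A [B [C [D c]]] @ [A [B [C [D c]]]]]]] ** [A [B [C [D c]]]]] ** [A [B [C [D c]]]]]

23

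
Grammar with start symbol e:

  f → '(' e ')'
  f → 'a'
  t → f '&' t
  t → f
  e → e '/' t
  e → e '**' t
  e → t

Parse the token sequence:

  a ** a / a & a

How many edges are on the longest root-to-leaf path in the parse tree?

5

[e [e [e [t [f a]]] ** [t [f a]]] / [t [f a] & [t [f a]]]]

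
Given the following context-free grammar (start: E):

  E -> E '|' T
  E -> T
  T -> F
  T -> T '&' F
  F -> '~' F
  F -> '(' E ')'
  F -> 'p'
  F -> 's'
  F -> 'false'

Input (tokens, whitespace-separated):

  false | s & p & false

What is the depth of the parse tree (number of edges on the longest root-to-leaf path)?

5

[E [E [T [F false]]] | [T [T [T [F s]] & [F p]] & [F false]]]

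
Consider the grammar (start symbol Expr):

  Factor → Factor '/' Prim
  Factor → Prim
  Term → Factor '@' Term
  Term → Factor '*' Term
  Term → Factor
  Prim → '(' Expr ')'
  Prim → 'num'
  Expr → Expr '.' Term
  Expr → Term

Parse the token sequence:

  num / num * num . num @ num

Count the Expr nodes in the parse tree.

2

[Expr [Expr [Term [Factor [Factor [Prim num]] / [Prim num]] * [Term [Factor [Prim num]]]]] . [Term [Factor [Prim num]] @ [Term [Factor [Prim num]]]]]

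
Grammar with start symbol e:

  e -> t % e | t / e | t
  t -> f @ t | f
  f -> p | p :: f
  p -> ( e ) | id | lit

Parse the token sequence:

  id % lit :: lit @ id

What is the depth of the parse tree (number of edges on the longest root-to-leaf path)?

[e [t [f [p id]]] % [e [t [f [p lit] :: [f [p lit]]] @ [t [f [p id]]]]]]

6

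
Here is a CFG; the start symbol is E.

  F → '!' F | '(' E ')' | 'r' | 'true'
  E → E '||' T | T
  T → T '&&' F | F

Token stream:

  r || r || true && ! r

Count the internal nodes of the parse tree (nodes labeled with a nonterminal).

[E [E [E [T [F r]]] || [T [F r]]] || [T [T [F true]] && [F ! [F r]]]]

12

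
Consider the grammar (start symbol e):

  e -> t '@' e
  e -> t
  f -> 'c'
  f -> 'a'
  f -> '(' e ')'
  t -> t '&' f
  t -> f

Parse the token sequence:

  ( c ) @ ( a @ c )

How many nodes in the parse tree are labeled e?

[e [t [f ( [e [t [f c]]] )]] @ [e [t [f ( [e [t [f a]] @ [e [t [f c]]]] )]]]]

5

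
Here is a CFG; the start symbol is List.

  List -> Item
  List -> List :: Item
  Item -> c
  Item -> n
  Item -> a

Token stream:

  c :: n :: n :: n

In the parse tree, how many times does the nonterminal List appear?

4

[List [List [List [List [Item c]] :: [Item n]] :: [Item n]] :: [Item n]]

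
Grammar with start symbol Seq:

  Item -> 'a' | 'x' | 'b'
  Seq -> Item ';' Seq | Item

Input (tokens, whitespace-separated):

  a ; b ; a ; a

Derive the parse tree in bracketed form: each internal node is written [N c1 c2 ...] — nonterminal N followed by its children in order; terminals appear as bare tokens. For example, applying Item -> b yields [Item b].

Seq
Item ; Seq
a ; Seq
a ; Item ; Seq
a ; b ; Seq
a ; b ; Item ; Seq
a ; b ; a ; Seq
a ; b ; a ; Item
a ; b ; a ; a

[Seq [Item a] ; [Seq [Item b] ; [Seq [Item a] ; [Seq [Item a]]]]]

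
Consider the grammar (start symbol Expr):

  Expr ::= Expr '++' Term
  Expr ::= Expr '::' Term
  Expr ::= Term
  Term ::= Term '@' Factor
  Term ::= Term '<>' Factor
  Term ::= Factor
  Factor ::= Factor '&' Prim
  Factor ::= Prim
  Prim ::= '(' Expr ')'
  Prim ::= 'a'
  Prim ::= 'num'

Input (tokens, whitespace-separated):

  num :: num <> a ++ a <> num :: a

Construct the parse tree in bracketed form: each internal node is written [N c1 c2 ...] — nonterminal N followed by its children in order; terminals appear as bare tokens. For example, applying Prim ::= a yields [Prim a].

Expr
Expr :: Term
Expr ++ Term :: Term
Expr :: Term ++ Term :: Term
Term :: Term ++ Term :: Term
Factor :: Term ++ Term :: Term
Prim :: Term ++ Term :: Term
num :: Term ++ Term :: Term
num :: Term <> Factor ++ Term :: Term
num :: Factor <> Factor ++ Term :: Term
num :: Prim <> Factor ++ Term :: Term
num :: num <> Factor ++ Term :: Term
num :: num <> Prim ++ Term :: Term
num :: num <> a ++ Term :: Term
num :: num <> a ++ Term <> Factor :: Term
num :: num <> a ++ Factor <> Factor :: Term
num :: num <> a ++ Prim <> Factor :: Term
num :: num <> a ++ a <> Factor :: Term
num :: num <> a ++ a <> Prim :: Term
num :: num <> a ++ a <> num :: Term
num :: num <> a ++ a <> num :: Factor
num :: num <> a ++ a <> num :: Prim
num :: num <> a ++ a <> num :: a

[Expr [Expr [Expr [Expr [Term [Factor [Prim num]]]] :: [Term [Term [Factor [Prim num]]] <> [Factor [Prim a]]]] ++ [Term [Term [Factor [Prim a]]] <> [Factor [Prim num]]]] :: [Term [Factor [Prim a]]]]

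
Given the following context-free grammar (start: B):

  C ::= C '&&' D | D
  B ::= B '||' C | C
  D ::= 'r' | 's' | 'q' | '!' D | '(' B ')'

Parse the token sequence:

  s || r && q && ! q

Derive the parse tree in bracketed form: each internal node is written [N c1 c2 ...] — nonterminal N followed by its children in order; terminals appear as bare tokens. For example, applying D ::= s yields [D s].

B
B || C
C || C
D || C
s || C
s || C && D
s || C && D && D
s || D && D && D
s || r && D && D
s || r && q && D
s || r && q && ! D
s || r && q && ! q

[B [B [C [D s]]] || [C [C [C [D r]] && [D q]] && [D ! [D q]]]]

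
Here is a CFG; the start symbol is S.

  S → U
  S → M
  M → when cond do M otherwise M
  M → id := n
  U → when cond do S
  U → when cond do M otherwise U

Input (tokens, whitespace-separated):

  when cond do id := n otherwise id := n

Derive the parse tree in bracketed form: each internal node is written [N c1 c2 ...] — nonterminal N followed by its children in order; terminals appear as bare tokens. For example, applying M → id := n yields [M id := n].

[S [M when cond do [M id := n] otherwise [M id := n]]]

S
M
when cond do M otherwise M
when cond do id := n otherwise M
when cond do id := n otherwise id := n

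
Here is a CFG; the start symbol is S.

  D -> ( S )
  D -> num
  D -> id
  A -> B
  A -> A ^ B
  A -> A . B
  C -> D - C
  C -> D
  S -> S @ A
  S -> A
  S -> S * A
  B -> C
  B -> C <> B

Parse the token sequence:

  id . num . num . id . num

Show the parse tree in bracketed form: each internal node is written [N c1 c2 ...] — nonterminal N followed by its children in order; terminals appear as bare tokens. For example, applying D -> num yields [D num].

[S [A [A [A [A [A [B [C [D id]]]] . [B [C [D num]]]] . [B [C [D num]]]] . [B [C [D id]]]] . [B [C [D num]]]]]

S
A
A . B
A . B . B
A . B . B . B
A . B . B . B . B
B . B . B . B . B
C . B . B . B . B
D . B . B . B . B
id . B . B . B . B
id . C . B . B . B
id . D . B . B . B
id . num . B . B . B
id . num . C . B . B
id . num . D . B . B
id . num . num . B . B
id . num . num . C . B
id . num . num . D . B
id . num . num . id . B
id . num . num . id . C
id . num . num . id . D
id . num . num . id . num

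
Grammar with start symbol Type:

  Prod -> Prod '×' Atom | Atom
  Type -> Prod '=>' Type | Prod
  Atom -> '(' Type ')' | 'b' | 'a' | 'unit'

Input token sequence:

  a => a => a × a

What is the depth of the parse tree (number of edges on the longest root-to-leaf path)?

[Type [Prod [Atom a]] => [Type [Prod [Atom a]] => [Type [Prod [Prod [Atom a]] × [Atom a]]]]]

6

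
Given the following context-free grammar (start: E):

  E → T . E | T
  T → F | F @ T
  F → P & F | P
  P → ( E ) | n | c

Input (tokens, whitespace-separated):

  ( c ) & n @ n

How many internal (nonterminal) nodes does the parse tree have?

[E [T [F [P ( [E [T [F [P c]]]] )] & [F [P n]]] @ [T [F [P n]]]]]

13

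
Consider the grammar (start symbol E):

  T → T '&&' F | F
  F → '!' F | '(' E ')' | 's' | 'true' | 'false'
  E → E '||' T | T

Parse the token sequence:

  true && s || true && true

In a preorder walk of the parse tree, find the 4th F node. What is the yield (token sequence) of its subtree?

true

[E [E [T [T [F true]] && [F s]]] || [T [T [F true]] && [F true]]]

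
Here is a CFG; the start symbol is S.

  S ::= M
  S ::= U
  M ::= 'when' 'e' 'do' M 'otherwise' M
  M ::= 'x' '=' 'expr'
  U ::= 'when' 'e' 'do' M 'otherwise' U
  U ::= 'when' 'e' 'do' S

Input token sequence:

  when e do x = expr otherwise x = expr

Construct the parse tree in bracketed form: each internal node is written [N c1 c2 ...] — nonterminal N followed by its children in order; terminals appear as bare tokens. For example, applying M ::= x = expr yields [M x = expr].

S
M
when e do M otherwise M
when e do x = expr otherwise M
when e do x = expr otherwise x = expr

[S [M when e do [M x = expr] otherwise [M x = expr]]]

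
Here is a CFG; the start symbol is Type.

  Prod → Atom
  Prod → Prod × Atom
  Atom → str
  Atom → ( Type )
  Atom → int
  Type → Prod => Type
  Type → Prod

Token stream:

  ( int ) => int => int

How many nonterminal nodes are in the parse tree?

12

[Type [Prod [Atom ( [Type [Prod [Atom int]]] )]] => [Type [Prod [Atom int]] => [Type [Prod [Atom int]]]]]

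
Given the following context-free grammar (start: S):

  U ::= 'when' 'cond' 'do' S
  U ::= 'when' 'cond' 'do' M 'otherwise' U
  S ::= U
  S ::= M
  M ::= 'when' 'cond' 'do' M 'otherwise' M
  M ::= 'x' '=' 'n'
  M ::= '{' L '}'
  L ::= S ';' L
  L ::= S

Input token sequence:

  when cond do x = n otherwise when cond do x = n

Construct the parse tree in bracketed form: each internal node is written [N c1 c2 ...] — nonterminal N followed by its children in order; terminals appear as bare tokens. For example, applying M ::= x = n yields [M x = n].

S
U
when cond do M otherwise U
when cond do x = n otherwise U
when cond do x = n otherwise when cond do S
when cond do x = n otherwise when cond do M
when cond do x = n otherwise when cond do x = n

[S [U when cond do [M x = n] otherwise [U when cond do [S [M x = n]]]]]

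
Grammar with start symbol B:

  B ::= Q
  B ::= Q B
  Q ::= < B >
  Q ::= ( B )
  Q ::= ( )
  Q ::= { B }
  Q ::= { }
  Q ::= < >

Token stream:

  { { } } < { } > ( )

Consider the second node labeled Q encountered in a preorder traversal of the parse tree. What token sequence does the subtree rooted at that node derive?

{ }

[B [Q { [B [Q { }]] }] [B [Q < [B [Q { }]] >] [B [Q ( )]]]]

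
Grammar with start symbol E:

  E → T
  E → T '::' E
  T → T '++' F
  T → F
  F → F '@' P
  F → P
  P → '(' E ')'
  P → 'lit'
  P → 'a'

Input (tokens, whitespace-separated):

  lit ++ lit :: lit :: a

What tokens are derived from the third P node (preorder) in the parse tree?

[E [T [T [F [P lit]]] ++ [F [P lit]]] :: [E [T [F [P lit]]] :: [E [T [F [P a]]]]]]

lit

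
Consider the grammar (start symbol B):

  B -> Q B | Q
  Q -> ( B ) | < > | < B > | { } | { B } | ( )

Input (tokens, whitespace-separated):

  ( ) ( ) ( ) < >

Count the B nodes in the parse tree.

[B [Q ( )] [B [Q ( )] [B [Q ( )] [B [Q < >]]]]]

4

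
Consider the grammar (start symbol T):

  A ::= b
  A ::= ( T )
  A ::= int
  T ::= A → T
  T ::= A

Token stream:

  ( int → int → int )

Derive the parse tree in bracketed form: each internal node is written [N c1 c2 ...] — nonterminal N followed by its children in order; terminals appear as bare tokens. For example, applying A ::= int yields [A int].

[T [A ( [T [A int] → [T [A int] → [T [A int]]]] )]]

T
A
( T )
( A → T )
( int → T )
( int → A → T )
( int → int → T )
( int → int → A )
( int → int → int )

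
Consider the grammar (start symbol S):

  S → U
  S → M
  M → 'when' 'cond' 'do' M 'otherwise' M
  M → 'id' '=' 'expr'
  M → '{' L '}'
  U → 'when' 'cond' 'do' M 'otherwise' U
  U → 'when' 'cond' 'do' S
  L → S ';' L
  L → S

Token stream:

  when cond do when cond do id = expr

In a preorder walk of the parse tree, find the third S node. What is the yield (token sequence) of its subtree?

[S [U when cond do [S [U when cond do [S [M id = expr]]]]]]

id = expr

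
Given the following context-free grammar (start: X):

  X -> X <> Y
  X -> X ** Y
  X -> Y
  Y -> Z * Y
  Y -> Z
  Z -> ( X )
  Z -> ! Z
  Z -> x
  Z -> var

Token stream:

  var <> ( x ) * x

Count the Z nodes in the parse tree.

[X [X [Y [Z var]]] <> [Y [Z ( [X [Y [Z x]]] )] * [Y [Z x]]]]

4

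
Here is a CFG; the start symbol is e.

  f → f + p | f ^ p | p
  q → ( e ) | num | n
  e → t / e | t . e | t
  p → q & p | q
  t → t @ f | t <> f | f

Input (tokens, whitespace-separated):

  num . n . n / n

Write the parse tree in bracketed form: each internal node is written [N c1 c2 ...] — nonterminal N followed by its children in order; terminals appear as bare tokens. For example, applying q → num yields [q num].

e
t . e
f . e
p . e
q . e
num . e
num . t . e
num . f . e
num . p . e
num . q . e
num . n . e
num . n . t / e
num . n . f / e
num . n . p / e
num . n . q / e
num . n . n / e
num . n . n / t
num . n . n / f
num . n . n / p
num . n . n / q
num . n . n / n

[e [t [f [p [q num]]]] . [e [t [f [p [q n]]]] . [e [t [f [p [q n]]]] / [e [t [f [p [q n]]]]]]]]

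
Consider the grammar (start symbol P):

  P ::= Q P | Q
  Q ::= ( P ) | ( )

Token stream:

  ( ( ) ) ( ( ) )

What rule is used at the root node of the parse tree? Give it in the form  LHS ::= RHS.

[P [Q ( [P [Q ( )]] )] [P [Q ( [P [Q ( )]] )]]]

P ::= Q P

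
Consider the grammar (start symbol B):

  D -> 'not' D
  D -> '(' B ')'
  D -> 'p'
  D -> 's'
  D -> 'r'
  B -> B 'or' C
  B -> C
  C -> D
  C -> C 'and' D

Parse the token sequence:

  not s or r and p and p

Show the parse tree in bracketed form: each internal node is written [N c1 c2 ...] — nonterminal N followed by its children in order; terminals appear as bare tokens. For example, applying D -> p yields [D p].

[B [B [C [D not [D s]]]] or [C [C [C [D r]] and [D p]] and [D p]]]

B
B or C
C or C
D or C
not D or C
not s or C
not s or C and D
not s or C and D and D
not s or D and D and D
not s or r and D and D
not s or r and p and D
not s or r and p and p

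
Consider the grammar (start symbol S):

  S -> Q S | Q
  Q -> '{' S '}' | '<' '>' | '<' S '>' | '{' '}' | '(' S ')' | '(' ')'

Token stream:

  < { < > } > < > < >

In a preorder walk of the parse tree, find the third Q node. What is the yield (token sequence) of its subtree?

[S [Q < [S [Q { [S [Q < >]] }]] >] [S [Q < >] [S [Q < >]]]]

< >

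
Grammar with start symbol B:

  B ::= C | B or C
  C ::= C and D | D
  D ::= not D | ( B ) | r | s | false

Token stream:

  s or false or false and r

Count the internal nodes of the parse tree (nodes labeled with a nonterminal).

[B [B [B [C [D s]]] or [C [D false]]] or [C [C [D false]] and [D r]]]

11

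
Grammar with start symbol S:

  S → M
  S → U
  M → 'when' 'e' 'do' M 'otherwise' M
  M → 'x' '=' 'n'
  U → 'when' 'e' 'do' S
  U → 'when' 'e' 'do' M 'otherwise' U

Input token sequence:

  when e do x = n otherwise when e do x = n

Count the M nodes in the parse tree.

2

[S [U when e do [M x = n] otherwise [U when e do [S [M x = n]]]]]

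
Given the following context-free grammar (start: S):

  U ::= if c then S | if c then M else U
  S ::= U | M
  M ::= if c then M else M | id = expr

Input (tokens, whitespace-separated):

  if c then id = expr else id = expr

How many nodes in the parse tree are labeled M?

3

[S [M if c then [M id = expr] else [M id = expr]]]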